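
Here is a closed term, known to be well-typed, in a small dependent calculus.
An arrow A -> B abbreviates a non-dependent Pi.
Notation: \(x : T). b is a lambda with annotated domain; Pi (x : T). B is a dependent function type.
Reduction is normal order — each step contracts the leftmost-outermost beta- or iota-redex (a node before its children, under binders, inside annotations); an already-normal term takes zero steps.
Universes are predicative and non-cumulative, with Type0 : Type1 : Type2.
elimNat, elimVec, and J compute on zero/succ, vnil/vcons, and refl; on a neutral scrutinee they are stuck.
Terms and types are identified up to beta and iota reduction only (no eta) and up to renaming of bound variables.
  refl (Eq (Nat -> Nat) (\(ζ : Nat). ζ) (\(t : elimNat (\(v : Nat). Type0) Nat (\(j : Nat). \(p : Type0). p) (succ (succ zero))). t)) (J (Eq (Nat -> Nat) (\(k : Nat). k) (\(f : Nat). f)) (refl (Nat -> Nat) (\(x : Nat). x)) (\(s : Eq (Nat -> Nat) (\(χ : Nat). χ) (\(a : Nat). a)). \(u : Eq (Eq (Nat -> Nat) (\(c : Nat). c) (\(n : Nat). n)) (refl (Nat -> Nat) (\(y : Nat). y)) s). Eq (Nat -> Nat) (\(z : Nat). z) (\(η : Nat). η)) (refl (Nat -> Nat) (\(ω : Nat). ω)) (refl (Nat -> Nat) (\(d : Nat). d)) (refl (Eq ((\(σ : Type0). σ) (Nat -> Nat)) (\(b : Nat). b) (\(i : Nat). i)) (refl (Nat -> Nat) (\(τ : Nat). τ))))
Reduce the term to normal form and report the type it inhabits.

resulting normal form:
  refl (Eq (Nat -> Nat) (\(ζ : Nat). ζ) (\(t : Nat). t)) (refl (Nat -> Nat) (\(v : Nat). v))
type:
  Eq (Eq (Nat -> Nat) (\(ζ : Nat). ζ) (\(t : Nat). t)) (refl (Nat -> Nat) (\(v : Nat). v)) (refl (Nat -> Nat) (\(j : Nat). j))
observation: reduction starts at an elimNat iota-redex, and 8 normal-order steps reach the normal form.


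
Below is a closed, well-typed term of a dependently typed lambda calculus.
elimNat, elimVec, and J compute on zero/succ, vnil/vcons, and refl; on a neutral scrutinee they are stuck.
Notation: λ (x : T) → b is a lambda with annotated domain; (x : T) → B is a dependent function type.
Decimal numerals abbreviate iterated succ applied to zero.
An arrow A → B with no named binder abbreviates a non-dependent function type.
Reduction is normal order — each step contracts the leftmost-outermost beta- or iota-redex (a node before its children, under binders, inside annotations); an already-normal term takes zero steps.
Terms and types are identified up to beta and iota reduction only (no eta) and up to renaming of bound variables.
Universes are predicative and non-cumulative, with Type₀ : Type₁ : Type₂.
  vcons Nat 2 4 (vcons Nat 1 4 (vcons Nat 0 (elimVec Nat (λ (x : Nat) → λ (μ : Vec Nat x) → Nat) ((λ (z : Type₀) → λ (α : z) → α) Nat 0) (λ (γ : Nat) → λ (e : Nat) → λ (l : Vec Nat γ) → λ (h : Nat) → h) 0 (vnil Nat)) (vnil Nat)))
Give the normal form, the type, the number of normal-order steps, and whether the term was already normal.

resulting normal form:
  vcons Nat 2 4 (vcons Nat 1 4 (vcons Nat 0 0 (vnil Nat)))
inferred type:
  Vec Nat 3
normal-order step count: 3
term was already normal: no
first redex: an elimVec iota-redex


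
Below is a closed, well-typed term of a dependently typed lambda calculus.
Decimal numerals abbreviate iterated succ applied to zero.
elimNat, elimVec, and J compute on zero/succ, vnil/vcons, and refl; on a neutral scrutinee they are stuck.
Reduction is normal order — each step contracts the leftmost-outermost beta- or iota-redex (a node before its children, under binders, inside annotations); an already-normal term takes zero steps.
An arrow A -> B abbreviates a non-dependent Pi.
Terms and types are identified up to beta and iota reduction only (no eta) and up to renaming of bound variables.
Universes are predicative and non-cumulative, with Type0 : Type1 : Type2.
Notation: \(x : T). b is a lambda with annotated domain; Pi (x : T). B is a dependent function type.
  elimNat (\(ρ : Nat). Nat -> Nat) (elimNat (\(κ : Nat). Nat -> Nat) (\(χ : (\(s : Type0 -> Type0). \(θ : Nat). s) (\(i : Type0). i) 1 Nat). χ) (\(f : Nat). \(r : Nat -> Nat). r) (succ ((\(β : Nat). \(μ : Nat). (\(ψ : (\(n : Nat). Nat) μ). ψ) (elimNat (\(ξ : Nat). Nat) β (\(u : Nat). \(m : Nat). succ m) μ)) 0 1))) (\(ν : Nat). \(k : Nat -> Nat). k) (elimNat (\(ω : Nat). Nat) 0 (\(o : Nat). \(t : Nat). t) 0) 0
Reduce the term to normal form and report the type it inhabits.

normal form:
  0
type:
  Nat
observation: normalization takes exactly 20 steps under the normal-order strategy.


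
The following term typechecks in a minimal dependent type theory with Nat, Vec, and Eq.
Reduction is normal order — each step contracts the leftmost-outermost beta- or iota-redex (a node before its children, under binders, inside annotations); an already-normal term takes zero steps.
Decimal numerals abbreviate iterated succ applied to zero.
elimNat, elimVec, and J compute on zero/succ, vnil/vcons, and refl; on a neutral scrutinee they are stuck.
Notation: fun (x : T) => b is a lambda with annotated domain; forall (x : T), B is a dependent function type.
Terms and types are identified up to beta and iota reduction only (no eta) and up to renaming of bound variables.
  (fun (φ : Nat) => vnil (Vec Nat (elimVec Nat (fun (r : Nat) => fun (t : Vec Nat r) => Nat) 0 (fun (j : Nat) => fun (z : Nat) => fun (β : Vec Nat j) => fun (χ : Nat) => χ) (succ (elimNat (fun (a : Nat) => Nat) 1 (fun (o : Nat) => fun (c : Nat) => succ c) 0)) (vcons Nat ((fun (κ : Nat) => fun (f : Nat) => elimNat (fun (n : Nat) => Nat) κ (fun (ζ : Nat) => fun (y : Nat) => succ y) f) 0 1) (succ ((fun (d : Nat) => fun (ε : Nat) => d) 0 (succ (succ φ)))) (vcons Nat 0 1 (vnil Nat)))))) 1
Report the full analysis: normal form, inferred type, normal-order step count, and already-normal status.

reduced normal form:
  vnil (Vec Nat 0)
inferred type:
  Vec (Vec Nat 0) 0
reduction steps (normal order): 12
already normal: no
first contracted redex: a beta-redex


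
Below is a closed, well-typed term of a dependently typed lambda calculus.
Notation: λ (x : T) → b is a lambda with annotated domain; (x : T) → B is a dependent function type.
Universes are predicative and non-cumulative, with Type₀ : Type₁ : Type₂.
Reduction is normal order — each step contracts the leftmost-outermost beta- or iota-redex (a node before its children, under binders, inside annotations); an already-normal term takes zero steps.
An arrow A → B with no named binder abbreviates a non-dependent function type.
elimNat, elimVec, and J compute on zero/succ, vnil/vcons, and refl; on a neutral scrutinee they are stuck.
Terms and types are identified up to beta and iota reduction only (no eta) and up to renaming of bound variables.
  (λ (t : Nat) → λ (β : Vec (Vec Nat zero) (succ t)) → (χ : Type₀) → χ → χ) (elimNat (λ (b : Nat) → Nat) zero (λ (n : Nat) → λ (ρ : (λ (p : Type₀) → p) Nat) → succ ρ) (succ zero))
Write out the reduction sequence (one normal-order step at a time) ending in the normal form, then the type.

normal-order reduction sequence:
  (λ (t : Nat) → λ (β : Vec (Vec Nat zero) (succ t)) → (χ : Type₀) → χ → χ) (elimNat (λ (b : Nat) → Nat) zero (λ (n : Nat) → λ (ρ : (λ (p : Type₀) → p) Nat) → succ ρ) (succ zero))
  ~> λ (t : Vec (Vec Nat zero) (succ (elimNat (λ (β : Nat) → Nat) zero (λ (χ : Nat) → λ (b : (λ (n : Type₀) → n) Nat) → succ b) (succ zero)))) → (ρ : Type₀) → ρ → ρ
  ~> λ (t : Vec (Vec Nat zero) (succ ((λ (β : Nat) → λ (χ : (λ (b : Type₀) → b) Nat) → succ χ) zero (elimNat (λ (n : Nat) → Nat) zero (λ (ρ : Nat) → λ (p : (λ (s : Type₀) → s) Nat) → succ p) zero)))) → (ω : Type₀) → ω → ω
  ~> λ (t : Vec (Vec Nat zero) (succ ((λ (β : (λ (χ : Type₀) → χ) Nat) → succ β) (elimNat (λ (b : Nat) → Nat) zero (λ (n : Nat) → λ (ρ : (λ (p : Type₀) → p) Nat) → succ ρ) zero)))) → (s : Type₀) → s → s
  ~> λ (t : Vec (Vec Nat zero) (succ (succ (elimNat (λ (β : Nat) → Nat) zero (λ (χ : Nat) → λ (b : (λ (n : Type₀) → n) Nat) → succ b) zero)))) → (ρ : Type₀) → ρ → ρ
  ~> λ (t : Vec (Vec Nat zero) (succ (succ zero))) → (β : Type₀) → β → β
type:
  Vec (Vec Nat zero) (succ (succ zero)) → Type₁


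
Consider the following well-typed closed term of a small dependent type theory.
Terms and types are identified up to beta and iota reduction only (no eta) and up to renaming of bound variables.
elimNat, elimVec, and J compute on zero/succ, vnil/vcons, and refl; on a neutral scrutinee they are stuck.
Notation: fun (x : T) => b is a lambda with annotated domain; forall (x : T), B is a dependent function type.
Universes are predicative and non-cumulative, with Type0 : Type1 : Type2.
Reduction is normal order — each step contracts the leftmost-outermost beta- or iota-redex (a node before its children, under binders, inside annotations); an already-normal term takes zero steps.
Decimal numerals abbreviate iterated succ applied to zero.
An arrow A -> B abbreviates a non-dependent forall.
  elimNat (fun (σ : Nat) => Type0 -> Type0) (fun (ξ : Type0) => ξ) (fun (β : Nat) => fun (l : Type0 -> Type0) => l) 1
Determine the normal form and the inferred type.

normal form:
  fun (σ : Type0) => σ
inferred type:
  Type0 -> Type0
observation: the first redex contracted is an elimNat iota-redex; the normal form is reached in 4 normal-order steps.


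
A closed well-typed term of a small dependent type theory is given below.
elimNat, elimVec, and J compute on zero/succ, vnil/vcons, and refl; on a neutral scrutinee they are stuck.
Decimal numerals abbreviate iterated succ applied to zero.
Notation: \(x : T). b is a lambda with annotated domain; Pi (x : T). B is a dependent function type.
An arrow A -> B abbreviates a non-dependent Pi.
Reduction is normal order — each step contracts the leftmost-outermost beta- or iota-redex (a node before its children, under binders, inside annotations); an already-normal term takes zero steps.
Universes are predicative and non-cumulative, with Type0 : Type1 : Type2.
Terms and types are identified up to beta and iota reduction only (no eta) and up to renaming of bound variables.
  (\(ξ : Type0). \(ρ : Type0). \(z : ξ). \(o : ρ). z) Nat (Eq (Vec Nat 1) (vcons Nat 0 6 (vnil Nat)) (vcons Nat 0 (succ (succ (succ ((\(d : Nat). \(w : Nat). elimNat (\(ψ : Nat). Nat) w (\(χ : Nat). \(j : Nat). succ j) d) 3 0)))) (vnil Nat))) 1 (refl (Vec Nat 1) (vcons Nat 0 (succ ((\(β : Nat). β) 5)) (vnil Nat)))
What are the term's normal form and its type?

resulting normal form:
  1
type:
  Nat
observation: 4 normal-order steps separate the term from its normal form.


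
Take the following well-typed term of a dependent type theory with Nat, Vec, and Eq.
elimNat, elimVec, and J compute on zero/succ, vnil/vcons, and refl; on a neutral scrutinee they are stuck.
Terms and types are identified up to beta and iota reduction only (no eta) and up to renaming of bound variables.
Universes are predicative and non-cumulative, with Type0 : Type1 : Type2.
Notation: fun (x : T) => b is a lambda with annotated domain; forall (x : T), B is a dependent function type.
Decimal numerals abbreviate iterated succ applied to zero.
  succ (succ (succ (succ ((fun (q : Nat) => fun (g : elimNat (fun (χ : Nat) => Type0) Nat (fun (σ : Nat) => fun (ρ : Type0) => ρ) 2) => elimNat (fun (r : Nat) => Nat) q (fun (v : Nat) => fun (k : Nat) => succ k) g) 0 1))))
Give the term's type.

type:
  Nat


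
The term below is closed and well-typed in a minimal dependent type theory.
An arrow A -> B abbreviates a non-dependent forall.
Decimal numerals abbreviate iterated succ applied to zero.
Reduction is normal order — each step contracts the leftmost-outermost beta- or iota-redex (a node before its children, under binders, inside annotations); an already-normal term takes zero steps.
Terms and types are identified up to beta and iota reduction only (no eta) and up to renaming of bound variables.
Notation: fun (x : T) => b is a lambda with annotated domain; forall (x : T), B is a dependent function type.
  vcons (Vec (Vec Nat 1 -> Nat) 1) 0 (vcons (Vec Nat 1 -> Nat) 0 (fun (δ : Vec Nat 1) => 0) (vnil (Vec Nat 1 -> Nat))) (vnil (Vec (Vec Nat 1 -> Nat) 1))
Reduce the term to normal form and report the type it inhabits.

normal form:
  vcons (Vec (Vec Nat 1 -> Nat) 1) 0 (vcons (Vec Nat 1 -> Nat) 0 (fun (δ : Vec Nat 1) => 0) (vnil (Vec Nat 1 -> Nat))) (vnil (Vec (Vec Nat 1 -> Nat) 1))
the term's type:
  Vec (Vec (Vec Nat 1 -> Nat) 1) 1
observation: no redex remains anywhere in the term; it is its own normal form.


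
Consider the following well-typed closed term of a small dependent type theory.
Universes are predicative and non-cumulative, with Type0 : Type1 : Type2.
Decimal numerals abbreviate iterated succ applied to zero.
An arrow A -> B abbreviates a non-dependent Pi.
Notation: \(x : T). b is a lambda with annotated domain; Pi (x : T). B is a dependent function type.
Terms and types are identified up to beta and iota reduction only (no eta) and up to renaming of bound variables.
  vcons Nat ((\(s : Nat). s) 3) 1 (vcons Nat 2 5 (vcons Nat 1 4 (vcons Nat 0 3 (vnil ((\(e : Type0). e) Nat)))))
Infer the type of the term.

inferred type:
  Vec Nat 4


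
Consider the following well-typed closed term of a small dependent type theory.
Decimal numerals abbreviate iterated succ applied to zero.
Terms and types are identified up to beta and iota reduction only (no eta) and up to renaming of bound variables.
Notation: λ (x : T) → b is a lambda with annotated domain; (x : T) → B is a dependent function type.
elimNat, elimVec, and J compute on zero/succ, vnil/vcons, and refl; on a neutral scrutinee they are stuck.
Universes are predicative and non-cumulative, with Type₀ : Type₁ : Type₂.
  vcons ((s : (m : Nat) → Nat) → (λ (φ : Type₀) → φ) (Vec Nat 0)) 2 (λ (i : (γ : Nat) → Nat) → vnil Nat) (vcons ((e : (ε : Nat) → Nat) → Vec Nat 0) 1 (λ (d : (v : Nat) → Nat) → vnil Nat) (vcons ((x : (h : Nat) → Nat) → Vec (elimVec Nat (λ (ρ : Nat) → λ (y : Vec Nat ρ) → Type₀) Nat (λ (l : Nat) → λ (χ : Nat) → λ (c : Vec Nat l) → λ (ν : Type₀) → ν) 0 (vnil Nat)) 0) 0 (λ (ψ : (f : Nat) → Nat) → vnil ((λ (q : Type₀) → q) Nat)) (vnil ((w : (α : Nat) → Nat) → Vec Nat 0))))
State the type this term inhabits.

inferred type:
  Vec ((s : (m : Nat) → Nat) → Vec Nat 0) 3


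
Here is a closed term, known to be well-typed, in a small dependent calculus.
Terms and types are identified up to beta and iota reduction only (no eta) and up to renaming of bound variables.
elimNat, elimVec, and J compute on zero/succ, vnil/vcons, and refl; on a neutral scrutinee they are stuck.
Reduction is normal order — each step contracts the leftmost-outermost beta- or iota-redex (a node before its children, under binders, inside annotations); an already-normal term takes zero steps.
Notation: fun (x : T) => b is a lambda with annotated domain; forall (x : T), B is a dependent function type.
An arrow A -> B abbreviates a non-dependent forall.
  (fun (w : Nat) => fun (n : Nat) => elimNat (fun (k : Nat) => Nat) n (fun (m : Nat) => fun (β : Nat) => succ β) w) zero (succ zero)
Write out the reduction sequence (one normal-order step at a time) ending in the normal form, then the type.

reduction (normal order):
  (fun (w : Nat) => fun (n : Nat) => elimNat (fun (k : Nat) => Nat) n (fun (m : Nat) => fun (β : Nat) => succ β) w) zero (succ zero)
  ~> (fun (w : Nat) => elimNat (fun (n : Nat) => Nat) w (fun (k : Nat) => fun (m : Nat) => succ m) zero) (succ zero)
  ~> elimNat (fun (w : Nat) => Nat) (succ zero) (fun (n : Nat) => fun (k : Nat) => succ k) zero
  ~> succ zero
type:
  Nat


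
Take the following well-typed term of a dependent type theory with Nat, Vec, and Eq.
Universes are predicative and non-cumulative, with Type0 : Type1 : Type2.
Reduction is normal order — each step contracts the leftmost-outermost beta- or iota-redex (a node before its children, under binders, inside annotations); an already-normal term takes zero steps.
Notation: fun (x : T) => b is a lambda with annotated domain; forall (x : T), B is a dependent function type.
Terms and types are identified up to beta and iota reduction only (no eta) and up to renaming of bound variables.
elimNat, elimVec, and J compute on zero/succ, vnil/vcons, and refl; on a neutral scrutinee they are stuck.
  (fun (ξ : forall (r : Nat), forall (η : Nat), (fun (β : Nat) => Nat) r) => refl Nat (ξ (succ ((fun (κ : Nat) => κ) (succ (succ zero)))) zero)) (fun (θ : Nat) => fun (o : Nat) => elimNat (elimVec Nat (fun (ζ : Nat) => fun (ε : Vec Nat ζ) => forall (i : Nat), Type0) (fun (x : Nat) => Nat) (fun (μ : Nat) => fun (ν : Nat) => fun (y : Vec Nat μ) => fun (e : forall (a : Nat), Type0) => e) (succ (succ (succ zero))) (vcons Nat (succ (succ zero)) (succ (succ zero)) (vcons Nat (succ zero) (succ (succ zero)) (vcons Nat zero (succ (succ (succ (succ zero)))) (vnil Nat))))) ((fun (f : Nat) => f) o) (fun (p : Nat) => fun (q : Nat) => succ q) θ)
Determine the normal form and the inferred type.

normal form:
  refl Nat (succ (succ (succ zero)))
type:
  Eq Nat (succ (succ (succ zero))) (succ (succ (succ zero)))


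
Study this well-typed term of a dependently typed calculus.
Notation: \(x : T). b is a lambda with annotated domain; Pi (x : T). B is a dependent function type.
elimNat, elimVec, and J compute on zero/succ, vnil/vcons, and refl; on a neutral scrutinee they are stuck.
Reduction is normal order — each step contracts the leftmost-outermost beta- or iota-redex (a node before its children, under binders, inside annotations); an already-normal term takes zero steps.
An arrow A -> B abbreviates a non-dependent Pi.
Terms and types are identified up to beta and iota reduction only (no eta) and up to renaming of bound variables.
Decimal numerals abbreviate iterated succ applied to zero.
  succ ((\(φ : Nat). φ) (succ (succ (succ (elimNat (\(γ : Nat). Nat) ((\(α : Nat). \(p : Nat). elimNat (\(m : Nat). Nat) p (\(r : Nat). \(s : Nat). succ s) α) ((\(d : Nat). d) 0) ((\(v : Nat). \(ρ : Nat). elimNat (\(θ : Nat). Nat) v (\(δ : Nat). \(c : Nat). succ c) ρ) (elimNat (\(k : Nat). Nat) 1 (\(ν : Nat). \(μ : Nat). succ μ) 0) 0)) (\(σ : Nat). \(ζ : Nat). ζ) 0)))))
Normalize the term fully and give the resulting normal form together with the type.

normal form:
  5
type:
  Nat
observation: contracting a beta-redex first, the term normalizes in 10 steps.


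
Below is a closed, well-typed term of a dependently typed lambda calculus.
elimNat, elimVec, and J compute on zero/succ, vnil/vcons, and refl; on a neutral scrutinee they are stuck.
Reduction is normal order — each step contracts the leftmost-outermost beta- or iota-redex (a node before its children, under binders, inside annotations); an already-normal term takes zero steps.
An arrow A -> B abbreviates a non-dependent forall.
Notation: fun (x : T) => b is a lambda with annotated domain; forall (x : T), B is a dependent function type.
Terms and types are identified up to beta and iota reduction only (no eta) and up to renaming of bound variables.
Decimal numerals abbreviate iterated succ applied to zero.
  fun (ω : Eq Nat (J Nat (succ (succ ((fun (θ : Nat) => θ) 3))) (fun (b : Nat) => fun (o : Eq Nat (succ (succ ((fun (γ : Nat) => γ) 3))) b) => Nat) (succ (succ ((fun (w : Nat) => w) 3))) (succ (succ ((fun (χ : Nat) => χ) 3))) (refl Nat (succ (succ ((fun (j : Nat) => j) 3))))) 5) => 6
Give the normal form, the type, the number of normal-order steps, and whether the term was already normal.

normal form:
  fun (ω : Eq Nat 5 5) => 6
the term's type:
  Eq Nat 5 5 -> Nat
normal-order step count: 2
term was already normal: no
first redex: a J iota-redex


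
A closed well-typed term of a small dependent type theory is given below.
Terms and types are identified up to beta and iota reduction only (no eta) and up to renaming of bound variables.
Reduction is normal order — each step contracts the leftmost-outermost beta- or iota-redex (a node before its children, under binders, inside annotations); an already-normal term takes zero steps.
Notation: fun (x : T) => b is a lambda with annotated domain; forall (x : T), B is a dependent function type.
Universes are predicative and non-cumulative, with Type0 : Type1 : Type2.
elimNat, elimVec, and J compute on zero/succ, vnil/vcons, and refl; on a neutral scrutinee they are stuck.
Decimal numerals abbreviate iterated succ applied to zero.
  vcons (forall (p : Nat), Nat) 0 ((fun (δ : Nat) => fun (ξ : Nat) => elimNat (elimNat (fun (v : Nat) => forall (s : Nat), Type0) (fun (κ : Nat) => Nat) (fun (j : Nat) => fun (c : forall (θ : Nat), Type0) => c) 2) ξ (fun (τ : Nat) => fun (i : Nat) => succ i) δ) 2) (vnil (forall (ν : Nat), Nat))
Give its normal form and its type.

resulting normal form:
  vcons (forall (p : Nat), Nat) 0 (fun (δ : Nat) => succ (succ δ)) (vnil (forall (ξ : Nat), Nat))
the term's type:
  Vec (forall (p : Nat), Nat) 1


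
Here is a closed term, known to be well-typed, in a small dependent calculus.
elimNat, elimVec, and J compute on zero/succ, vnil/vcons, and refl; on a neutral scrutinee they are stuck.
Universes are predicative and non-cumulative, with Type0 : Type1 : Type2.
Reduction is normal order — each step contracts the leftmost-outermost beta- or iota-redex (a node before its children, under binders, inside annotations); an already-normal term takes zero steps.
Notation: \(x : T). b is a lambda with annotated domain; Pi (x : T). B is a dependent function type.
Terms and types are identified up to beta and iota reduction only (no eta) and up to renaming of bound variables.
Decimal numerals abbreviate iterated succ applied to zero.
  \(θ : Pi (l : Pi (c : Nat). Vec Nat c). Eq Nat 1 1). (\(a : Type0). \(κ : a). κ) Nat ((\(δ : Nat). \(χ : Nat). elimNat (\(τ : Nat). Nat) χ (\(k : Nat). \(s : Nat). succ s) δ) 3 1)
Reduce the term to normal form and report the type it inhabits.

resulting normal form:
  \(θ : Pi (l : Pi (c : Nat). Vec Nat c). Eq Nat 1 1). 4
inferred type:
  Pi (θ : Pi (l : Pi (c : Nat). Vec Nat c). Eq Nat 1 1). Nat
observation: the leftmost-outermost redex is a beta-redex, and normalization takes 14 steps.


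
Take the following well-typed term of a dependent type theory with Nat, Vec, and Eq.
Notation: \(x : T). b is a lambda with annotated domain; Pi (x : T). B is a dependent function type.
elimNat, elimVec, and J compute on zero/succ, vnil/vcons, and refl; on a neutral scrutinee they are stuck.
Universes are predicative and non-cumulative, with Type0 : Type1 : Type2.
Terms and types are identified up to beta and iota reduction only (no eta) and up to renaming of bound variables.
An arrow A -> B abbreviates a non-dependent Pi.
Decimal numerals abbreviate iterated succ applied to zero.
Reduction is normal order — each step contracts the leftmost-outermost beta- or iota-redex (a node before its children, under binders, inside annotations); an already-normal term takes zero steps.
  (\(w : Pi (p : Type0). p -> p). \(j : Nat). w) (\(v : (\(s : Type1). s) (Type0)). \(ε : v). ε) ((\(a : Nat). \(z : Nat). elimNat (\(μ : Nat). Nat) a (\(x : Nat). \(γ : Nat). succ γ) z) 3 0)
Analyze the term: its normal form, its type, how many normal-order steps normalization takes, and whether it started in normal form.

reduced normal form:
  \(w : Type0). \(p : w). p
type:
  Pi (w : Type0). w -> w
reduction steps (normal order): 3
started in normal form: no
first contracted redex: a beta-redex


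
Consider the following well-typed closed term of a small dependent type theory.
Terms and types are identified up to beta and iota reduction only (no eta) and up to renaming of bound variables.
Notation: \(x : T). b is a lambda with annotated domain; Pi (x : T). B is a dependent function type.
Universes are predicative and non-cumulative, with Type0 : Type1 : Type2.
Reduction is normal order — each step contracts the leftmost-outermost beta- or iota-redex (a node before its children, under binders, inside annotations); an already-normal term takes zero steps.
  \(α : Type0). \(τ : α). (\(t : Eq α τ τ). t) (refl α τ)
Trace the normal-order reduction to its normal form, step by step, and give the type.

normal-order reduction sequence:
  \(α : Type0). \(τ : α). (\(t : Eq α τ τ). t) (refl α τ)
  ~> \(α : Type0). \(τ : α). refl α τ
type:
  Pi (α : Type0). Pi (τ : α). Eq α τ τ


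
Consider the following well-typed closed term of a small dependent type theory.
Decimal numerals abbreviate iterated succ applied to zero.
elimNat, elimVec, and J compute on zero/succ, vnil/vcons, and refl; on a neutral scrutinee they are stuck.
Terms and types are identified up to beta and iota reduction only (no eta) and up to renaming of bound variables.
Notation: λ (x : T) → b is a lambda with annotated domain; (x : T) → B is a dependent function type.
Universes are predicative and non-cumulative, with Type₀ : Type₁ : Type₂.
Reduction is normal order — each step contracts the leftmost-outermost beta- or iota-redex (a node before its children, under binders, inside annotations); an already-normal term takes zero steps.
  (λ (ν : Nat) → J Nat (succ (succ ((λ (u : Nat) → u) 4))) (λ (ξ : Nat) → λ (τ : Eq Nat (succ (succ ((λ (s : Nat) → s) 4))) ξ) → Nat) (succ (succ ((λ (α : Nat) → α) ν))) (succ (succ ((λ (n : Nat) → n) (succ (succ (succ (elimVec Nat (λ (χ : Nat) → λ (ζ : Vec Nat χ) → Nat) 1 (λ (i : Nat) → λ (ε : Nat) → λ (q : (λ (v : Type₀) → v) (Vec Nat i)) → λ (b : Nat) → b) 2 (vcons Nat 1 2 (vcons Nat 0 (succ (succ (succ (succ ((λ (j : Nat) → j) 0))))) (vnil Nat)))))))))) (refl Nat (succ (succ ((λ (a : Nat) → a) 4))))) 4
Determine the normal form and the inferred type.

normal form:
  6
inferred type:
  Nat
observation: 3 normal-order steps separate the term from its normal form.


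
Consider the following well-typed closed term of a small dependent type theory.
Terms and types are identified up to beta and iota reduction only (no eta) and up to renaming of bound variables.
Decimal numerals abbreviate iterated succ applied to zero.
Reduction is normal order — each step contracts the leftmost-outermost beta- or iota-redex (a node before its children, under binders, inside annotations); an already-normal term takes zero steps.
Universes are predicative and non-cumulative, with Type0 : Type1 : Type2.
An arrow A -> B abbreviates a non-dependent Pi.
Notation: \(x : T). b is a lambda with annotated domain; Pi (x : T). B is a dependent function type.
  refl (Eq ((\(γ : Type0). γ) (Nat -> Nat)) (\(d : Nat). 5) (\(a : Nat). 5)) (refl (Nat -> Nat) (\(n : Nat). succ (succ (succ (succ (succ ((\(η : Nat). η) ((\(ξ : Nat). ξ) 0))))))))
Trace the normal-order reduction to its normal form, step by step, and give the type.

reduction (normal order):
  refl (Eq ((\(γ : Type0). γ) (Nat -> Nat)) (\(d : Nat). 5) (\(a : Nat). 5)) (refl (Nat -> Nat) (\(n : Nat). succ (succ (succ (succ (succ ((\(η : Nat). η) ((\(ξ : Nat). ξ) 0))))))))
  ~> refl (Eq (Nat -> Nat) (\(γ : Nat). 5) (\(d : Nat). 5)) (refl (Nat -> Nat) (\(a : Nat). succ (succ (succ (succ (succ ((\(n : Nat). n) ((\(η : Nat). η) 0))))))))
  ~> refl (Eq (Nat -> Nat) (\(γ : Nat). 5) (\(d : Nat). 5)) (refl (Nat -> Nat) (\(a : Nat). succ (succ (succ (succ (succ ((\(n : Nat). n) 0)))))))
  ~> refl (Eq (Nat -> Nat) (\(γ : Nat). 5) (\(d : Nat). 5)) (refl (Nat -> Nat) (\(a : Nat). 5))
type:
  Eq (Eq (Nat -> Nat) (\(γ : Nat). 5) (\(d : Nat). 5)) (refl (Nat -> Nat) (\(a : Nat). 5)) (refl (Nat -> Nat) (\(n : Nat). 5))


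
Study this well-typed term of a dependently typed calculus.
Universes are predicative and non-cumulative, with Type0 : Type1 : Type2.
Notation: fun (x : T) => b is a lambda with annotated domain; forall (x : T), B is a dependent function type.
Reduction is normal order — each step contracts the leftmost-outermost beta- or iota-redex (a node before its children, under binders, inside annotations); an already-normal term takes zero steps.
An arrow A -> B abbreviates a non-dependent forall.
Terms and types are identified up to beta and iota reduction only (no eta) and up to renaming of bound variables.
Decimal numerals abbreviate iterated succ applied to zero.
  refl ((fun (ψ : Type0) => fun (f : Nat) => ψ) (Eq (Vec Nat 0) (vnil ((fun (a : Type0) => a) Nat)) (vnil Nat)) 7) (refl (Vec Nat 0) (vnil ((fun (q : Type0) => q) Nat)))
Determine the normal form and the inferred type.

reduced normal form:
  refl (Eq (Vec Nat 0) (vnil Nat) (vnil Nat)) (refl (Vec Nat 0) (vnil Nat))
type:
  Eq (Eq (Vec Nat 0) (vnil Nat) (vnil Nat)) (refl (Vec Nat 0) (vnil Nat)) (refl (Vec Nat 0) (vnil Nat))
observation: contracting a beta-redex first, the term normalizes in 4 steps.


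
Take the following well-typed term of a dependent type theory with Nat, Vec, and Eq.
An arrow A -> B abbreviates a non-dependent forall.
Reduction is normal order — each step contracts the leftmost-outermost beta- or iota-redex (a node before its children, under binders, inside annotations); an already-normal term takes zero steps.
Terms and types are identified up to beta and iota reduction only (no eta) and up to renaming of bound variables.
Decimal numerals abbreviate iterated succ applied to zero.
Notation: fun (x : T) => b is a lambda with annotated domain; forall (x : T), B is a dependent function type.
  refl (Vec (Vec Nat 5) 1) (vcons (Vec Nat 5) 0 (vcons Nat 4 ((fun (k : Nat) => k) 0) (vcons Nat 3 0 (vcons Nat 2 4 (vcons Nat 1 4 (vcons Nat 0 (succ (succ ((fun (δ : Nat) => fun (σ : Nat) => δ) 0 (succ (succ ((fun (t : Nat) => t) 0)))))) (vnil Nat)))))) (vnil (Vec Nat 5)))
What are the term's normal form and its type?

resulting normal form:
  refl (Vec (Vec Nat 5) 1) (vcons (Vec Nat 5) 0 (vcons Nat 4 0 (vcons Nat 3 0 (vcons Nat 2 4 (vcons Nat 1 4 (vcons Nat 0 2 (vnil Nat)))))) (vnil (Vec Nat 5)))
inferred type:
  Eq (Vec (Vec Nat 5) 1) (vcons (Vec Nat 5) 0 (vcons Nat 4 0 (vcons Nat 3 0 (vcons Nat 2 4 (vcons Nat 1 4 (vcons Nat 0 2 (vnil Nat)))))) (vnil (Vec Nat 5))) (vcons (Vec Nat 5) 0 (vcons Nat 4 0 (vcons Nat 3 0 (vcons Nat 2 4 (vcons Nat 1 4 (vcons Nat 0 2 (vnil Nat)))))) (vnil (Vec Nat 5)))
observation: normalization takes exactly 3 steps under the normal-order strategy.


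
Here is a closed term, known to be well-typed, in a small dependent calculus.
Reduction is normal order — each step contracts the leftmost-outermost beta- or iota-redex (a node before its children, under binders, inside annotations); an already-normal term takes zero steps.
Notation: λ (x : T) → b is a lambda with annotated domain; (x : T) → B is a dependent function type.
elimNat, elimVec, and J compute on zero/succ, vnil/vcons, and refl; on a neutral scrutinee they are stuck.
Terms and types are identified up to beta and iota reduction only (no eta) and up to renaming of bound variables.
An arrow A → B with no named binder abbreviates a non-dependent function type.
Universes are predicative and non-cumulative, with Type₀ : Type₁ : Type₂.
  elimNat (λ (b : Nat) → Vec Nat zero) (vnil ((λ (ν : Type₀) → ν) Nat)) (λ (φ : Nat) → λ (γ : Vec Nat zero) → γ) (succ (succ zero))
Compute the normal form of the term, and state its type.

resulting normal form:
  vnil Nat
the term's type:
  Vec Nat zero
observation: the leftmost-outermost redex is an elimNat iota-redex, and normalization takes 8 steps.


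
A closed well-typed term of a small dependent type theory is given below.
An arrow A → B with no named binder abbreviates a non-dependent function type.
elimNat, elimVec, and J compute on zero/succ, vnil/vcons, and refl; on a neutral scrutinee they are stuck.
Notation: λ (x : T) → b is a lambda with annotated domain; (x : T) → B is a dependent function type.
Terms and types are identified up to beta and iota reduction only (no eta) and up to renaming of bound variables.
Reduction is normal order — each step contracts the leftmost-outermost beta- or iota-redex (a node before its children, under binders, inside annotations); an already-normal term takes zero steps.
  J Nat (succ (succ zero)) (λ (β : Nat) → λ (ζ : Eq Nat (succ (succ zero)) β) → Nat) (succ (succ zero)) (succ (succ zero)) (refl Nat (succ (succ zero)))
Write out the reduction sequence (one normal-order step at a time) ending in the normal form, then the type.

reduction (normal order):
  J Nat (succ (succ zero)) (λ (β : Nat) → λ (ζ : Eq Nat (succ (succ zero)) β) → Nat) (succ (succ zero)) (succ (succ zero)) (refl Nat (succ (succ zero)))
  ~> succ (succ zero)
the term's type:
  Nat


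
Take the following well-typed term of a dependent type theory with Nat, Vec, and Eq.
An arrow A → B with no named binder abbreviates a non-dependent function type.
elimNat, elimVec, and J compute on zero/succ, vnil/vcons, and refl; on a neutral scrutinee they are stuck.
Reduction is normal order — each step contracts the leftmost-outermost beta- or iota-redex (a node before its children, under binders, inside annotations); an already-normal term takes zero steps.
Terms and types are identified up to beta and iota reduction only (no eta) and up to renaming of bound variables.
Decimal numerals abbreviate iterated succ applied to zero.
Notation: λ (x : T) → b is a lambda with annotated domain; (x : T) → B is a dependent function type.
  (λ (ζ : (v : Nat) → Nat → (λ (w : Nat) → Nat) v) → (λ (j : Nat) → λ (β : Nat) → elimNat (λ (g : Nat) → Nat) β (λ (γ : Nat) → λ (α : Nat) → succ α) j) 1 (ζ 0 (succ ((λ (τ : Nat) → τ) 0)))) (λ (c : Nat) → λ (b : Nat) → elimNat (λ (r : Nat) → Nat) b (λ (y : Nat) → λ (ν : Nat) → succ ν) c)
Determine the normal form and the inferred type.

resulting normal form:
  2
the term's type:
  Nat


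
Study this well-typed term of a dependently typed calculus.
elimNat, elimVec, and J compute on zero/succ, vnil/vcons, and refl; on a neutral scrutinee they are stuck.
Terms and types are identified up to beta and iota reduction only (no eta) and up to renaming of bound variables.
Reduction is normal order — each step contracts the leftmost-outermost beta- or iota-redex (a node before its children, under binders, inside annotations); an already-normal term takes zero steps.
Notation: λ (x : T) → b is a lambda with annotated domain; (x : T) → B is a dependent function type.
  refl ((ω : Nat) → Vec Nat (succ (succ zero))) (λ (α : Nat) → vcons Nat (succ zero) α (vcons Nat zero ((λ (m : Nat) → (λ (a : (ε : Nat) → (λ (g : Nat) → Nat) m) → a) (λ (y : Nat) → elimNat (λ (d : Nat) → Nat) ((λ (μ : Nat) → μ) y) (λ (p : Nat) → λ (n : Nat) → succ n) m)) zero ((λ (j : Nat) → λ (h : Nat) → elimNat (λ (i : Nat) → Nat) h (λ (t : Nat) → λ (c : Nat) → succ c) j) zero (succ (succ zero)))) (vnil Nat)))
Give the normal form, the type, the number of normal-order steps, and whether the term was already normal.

normal form:
  refl ((ω : Nat) → Vec Nat (succ (succ zero))) (λ (α : Nat) → vcons Nat (succ zero) α (vcons Nat zero (succ (succ zero)) (vnil Nat)))
type:
  Eq ((ω : Nat) → Vec Nat (succ (succ zero))) (λ (α : Nat) → vcons Nat (succ zero) α (vcons Nat zero (succ (succ zero)) (vnil Nat))) (λ (m : Nat) → vcons Nat (succ zero) m (vcons Nat zero (succ (succ zero)) (vnil Nat)))
normal-order step count: 8
started in normal form: no
first redex: a beta-redex


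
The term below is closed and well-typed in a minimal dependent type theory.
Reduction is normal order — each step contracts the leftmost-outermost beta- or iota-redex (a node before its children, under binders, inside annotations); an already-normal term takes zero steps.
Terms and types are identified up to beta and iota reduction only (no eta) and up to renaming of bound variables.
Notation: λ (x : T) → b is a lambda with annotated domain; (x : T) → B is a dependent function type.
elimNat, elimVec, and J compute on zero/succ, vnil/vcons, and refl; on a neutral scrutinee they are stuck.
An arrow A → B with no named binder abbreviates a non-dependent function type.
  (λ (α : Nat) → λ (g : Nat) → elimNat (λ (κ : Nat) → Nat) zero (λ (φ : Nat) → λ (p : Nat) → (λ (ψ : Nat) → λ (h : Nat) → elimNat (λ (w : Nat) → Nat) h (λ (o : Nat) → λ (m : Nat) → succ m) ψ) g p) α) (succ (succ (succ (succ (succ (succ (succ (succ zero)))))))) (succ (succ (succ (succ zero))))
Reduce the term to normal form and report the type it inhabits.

reduced normal form:
  succ (succ (succ (succ (succ (succ (succ (succ (succ (succ (succ (succ (succ (succ (succ (succ (succ (succ (succ (succ (succ (succ (succ (succ (succ (succ (succ (succ (succ (succ (succ (succ zero)))))))))))))))))))))))))))))))
inferred type:
  Nat
observation: the first redex contracted is a beta-redex; the normal form is reached in 147 normal-order steps.


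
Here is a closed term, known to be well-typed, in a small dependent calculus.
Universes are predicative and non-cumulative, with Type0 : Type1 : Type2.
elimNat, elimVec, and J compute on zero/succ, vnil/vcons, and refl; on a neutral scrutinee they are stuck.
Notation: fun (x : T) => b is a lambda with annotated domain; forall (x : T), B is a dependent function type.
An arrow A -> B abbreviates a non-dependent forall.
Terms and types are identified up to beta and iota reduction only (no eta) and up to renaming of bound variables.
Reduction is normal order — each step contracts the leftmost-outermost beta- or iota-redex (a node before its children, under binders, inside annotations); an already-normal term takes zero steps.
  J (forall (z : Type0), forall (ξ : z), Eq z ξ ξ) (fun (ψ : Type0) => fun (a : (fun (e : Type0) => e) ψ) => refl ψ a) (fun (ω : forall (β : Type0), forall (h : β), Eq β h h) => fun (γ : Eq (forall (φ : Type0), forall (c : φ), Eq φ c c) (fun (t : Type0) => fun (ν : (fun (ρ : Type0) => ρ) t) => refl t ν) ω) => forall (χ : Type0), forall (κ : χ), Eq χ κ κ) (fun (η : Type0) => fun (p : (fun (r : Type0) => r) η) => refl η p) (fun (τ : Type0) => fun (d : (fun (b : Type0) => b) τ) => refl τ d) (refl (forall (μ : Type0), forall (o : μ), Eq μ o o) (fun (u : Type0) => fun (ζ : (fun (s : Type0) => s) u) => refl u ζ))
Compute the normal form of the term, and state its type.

resulting normal form:
  fun (z : Type0) => fun (ξ : z) => refl z ξ
type:
  forall (z : Type0), forall (ξ : z), Eq z ξ ξ
observation: the first redex contracted is a J iota-redex; the normal form is reached in 2 normal-order steps.


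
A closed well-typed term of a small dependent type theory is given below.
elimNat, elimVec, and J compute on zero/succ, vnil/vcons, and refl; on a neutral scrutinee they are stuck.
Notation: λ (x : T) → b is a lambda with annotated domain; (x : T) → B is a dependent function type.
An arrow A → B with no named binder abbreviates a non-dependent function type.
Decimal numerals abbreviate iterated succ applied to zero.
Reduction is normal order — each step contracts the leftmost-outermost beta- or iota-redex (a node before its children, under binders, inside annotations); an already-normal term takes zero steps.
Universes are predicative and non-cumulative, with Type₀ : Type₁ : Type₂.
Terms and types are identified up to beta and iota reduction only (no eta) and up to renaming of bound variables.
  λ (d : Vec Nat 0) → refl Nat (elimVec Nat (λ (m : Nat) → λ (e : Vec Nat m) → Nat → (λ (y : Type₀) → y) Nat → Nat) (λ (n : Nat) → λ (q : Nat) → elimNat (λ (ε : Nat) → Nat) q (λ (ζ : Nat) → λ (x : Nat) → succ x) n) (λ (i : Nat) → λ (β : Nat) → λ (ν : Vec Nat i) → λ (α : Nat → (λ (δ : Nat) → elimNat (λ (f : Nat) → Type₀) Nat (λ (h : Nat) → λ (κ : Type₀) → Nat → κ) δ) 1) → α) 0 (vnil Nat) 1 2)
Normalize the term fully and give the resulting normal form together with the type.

resulting normal form:
  λ (d : Vec Nat 0) → refl Nat 3
type:
  Vec Nat 0 → Eq Nat 3 3
observation: the first redex contracted is an elimVec iota-redex; the normal form is reached in 7 normal-order steps.


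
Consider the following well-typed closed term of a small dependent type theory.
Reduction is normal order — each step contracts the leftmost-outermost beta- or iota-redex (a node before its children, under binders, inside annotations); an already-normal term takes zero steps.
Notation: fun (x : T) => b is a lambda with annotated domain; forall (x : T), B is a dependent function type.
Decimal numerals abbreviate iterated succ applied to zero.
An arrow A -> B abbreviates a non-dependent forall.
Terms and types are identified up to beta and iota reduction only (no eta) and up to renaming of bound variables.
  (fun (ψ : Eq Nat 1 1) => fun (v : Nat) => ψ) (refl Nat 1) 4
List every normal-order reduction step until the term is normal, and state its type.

normal-order reduction sequence:
  (fun (ψ : Eq Nat 1 1) => fun (v : Nat) => ψ) (refl Nat 1) 4
  ~> (fun (ψ : Nat) => refl Nat 1) 4
  ~> refl Nat 1
the term's type:
  Eq Nat 1 1
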